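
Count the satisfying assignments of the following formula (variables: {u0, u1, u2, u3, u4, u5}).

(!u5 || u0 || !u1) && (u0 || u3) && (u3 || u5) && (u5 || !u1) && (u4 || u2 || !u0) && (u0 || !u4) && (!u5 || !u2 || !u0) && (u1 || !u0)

There are 2^6 = 64 truth assignments over (u0, u1, u2, u3, u4, u5).
Split on u4. With u4 = true, the clauses containing u4 are satisfied and !u4 drops from the rest; 2 of the 2^5 = 32 assignments to the other variables satisfy what remains.
With u4 = false, by the same count on the reduced clause set, 4 assignments work.
(One model: u0=F, u1=F, u2=F, u3=T, u4=F, u5=F.)
Total: 2 + 4 = 6.

6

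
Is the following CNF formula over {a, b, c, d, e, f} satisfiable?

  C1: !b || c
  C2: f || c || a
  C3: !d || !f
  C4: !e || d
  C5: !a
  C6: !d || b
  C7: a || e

Yes, satisfiable

From the singleton clause (!a), a = false.
From the singleton clause (e), e = true.
From the singleton clause (d), d = true.
From the singleton clause (!f), f = false.
From the singleton clause (c), c = true.
From the singleton clause (b), b = true.
All clauses are satisfied.
A satisfying assignment: a ↦ false, b ↦ true, c ↦ true, d ↦ true, e ↦ true, f ↦ false.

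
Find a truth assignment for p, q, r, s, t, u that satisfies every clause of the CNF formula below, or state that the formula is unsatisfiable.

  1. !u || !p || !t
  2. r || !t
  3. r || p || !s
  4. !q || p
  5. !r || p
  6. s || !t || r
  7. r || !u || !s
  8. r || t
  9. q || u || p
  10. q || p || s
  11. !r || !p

UNSATISFIABLE

Case r = true:
From the singleton clause (p), p = true.
But (!p) is also a unit clause — contradiction.
Undo r and try r = false.
From the singleton clause (!t), t = false.
But (t) is also a unit clause — contradiction.
Neither r = true nor r = false works.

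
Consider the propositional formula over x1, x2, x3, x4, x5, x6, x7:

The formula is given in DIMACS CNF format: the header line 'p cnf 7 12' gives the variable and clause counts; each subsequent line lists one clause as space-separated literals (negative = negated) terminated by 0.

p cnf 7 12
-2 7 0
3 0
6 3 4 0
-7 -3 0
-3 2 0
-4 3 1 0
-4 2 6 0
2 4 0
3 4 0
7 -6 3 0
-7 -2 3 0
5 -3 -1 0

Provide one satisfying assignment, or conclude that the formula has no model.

From the singleton clause (x3), x3 = True.
From the singleton clause (¬x7), x7 = False.
From the singleton clause (¬x2), x2 = False.
That conflicts with the unit clause (x2).

UNSATISFIABLE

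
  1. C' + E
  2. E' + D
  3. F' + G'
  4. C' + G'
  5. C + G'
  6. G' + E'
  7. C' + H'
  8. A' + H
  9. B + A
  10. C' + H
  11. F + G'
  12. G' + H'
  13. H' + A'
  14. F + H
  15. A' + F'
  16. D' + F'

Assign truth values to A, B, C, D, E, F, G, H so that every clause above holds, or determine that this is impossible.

Branch on C: set C = 0.
The clause (G') is unit, so G = 0.
Branch on E: set E = 1.
The clause (D) is unit, so D = 1.
The clause (F') is unit, so F = 0.
The clause (H) is unit, so H = 1.
The clause (A') is unit, so A = 0.
The clause (B) is unit, so B = 1.
Every clause now holds.

A: 0; B: 1; C: 0; D: 1; E: 1; F: 0; G: 0; H: 1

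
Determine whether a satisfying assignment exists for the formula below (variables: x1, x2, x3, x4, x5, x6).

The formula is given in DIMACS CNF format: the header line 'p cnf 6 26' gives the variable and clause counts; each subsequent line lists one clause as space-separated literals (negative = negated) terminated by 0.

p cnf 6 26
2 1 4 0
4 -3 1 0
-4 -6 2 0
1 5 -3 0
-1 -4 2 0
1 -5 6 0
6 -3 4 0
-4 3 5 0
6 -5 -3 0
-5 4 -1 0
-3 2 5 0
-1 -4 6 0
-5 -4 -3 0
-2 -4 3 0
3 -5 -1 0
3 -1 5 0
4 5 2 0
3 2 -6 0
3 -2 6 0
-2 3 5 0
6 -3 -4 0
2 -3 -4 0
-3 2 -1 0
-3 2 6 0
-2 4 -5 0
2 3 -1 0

Yes, satisfiable

Try x2 = True.
Try x4 = False.
From the singleton clause (¬x5), x5 = False.
From the singleton clause (x3), x3 = True.
From the singleton clause (x1), x1 = True.
From the singleton clause (x6), x6 = True.
Every clause now holds.
A satisfying assignment: x1=True, x2=True, x3=True, x4=False, x5=False, x6=True.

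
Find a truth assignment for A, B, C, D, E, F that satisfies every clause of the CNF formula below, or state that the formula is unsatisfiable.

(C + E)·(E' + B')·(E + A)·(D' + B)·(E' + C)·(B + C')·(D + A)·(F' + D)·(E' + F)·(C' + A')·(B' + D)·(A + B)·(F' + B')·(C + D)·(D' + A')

Try C = 1.
The clause (B) is unit, so B = 1.
The clause (E') is unit, so E = 0.
The clause (A) is unit, so A = 1.
Now (A') is unsatisfied and unit — conflict.
Undo C and try C = 0.
The clause (E) is unit, so E = 1.
Now (E') is unsatisfied and unit — conflict.
Neither C = 1 nor C = 0 works.

UNSATISFIABLE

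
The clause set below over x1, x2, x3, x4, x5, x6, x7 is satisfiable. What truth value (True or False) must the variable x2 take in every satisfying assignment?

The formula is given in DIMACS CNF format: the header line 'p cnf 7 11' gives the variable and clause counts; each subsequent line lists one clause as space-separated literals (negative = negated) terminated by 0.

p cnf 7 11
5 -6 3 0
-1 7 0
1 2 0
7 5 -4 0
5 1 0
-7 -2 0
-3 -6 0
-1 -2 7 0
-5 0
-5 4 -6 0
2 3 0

False

Suppose x2 = True.
The clause (¬x7) is unit, so x7 = False.
The clause (¬x1) is unit, so x1 = False.
The clause (x5) is unit, so x5 = True.
Now (¬x5) is unsatisfied and unit — conflict.
So every satisfying assignment has x2 = False.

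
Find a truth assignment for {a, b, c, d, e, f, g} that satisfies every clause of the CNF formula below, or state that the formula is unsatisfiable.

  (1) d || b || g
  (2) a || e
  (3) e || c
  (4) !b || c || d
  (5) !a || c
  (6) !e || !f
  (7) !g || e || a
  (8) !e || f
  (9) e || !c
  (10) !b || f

Suppose a = true.
The clause (c) is unit, so c = true.
The clause (e) is unit, so e = true.
The clause (!f) is unit, so f = false.
But (f) is also a unit clause — contradiction.
So a must be the other value — set a = false.
The clause (e) is unit, so e = true.
The clause (!f) is unit, so f = false.
But (f) is also a unit clause — contradiction.
Neither a = true nor a = false works.

UNSATISFIABLE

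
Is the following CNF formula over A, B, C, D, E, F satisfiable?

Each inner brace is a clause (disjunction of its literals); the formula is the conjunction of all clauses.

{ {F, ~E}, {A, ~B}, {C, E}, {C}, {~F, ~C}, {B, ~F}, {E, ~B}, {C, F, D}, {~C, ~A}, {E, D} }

Unit clause (C) forces C = 1.
Unit clause (~F) forces F = 0.
Unit clause (~E) forces E = 0.
Unit clause (~B) forces B = 0.
Unit clause (~A) forces A = 0.
Unit clause (D) forces D = 1.
This assignment satisfies each clause.
A satisfying assignment: A: 0; B: 0; C: 1; D: 1; E: 0; F: 0.

Yes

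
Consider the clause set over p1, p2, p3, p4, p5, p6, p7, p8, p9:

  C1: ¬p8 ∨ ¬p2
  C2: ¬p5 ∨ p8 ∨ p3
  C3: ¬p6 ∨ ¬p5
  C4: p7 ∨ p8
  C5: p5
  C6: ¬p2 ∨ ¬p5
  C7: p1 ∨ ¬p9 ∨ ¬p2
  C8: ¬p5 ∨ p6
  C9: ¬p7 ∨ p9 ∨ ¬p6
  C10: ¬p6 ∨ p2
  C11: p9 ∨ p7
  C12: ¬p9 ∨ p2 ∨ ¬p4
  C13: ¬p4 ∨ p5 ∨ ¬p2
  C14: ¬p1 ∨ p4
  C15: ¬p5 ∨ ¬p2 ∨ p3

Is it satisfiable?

(p5) alone gives p5 = True.
(¬p6) alone gives p6 = False.
Now (p6) is unsatisfied and unit — conflict.
No assignment satisfies every clause.

Unsatisfiable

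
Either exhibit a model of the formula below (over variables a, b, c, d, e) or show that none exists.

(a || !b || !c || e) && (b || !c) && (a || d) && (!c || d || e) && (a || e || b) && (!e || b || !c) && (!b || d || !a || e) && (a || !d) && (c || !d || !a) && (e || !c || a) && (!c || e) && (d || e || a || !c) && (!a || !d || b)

a ↦ true, b ↦ false, c ↦ false, d ↦ false, e ↦ true

Try b = false.
From the singleton clause (!c), c = false.
Try a = true.
From the singleton clause (!d), d = false.
All clauses hold; e can take either value.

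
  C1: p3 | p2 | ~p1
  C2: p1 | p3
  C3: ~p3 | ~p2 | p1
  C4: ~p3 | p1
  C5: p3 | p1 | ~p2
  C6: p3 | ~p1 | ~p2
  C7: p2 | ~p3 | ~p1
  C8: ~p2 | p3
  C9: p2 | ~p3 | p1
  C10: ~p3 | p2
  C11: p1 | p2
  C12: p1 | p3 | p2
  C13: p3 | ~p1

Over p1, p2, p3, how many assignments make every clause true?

1

There are 2^3 = 8 truth assignments over (p1, p2, p3).
Split on p2. With p2 = 1, the clauses containing p2 are satisfied and ~p2 drops from the rest; 1 of the 2^2 = 4 assignments to the other variables satisfy what remains.
With p2 = 0, by the same count on the reduced clause set, 0 assignments work.
(One model: p1=T, p2=T, p3=T.)
Total: 1 + 0 = 1.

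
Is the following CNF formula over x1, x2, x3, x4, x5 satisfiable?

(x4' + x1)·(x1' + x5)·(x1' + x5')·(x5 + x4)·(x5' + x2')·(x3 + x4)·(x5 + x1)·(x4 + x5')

Suppose x4 = 0.
The clause (x5) is unit, so x5 = 1.
But (x5') is also a unit clause — contradiction.
Backtrack on x4: now try x4 = 1.
The clause (x1) is unit, so x1 = 1.
The clause (x5) is unit, so x5 = 1.
But (x5') is also a unit clause — contradiction.
Either choice for x4 ends in contradiction.
No assignment satisfies every clause.

No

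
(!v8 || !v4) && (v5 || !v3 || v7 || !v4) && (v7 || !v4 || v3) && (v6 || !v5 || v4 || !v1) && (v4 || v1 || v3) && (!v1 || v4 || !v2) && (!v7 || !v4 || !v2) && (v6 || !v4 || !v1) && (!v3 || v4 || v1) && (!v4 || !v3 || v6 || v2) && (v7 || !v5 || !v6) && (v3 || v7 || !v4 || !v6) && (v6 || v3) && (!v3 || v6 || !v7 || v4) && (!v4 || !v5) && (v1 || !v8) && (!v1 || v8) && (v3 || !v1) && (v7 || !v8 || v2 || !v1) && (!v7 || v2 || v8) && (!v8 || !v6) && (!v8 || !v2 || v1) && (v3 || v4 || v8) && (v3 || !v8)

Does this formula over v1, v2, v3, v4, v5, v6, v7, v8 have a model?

No

Case v8 = false:
(!v1) alone gives v1 = false.
Case v4 = true:
(!v5) alone gives v5 = false.
Case v3 = false:
(v7) alone gives v7 = true.
(!v2) alone gives v2 = false.
But (v2) is also a unit clause — contradiction.
So v3 must be the other value — set v3 = true.
(v7) alone gives v7 = true.
(!v2) alone gives v2 = false.
But (v2) is also a unit clause — contradiction.
Either choice for v3 ends in contradiction.
So v4 must be the other value — set v4 = false.
(v3) alone gives v3 = true.
But (!v3) is also a unit clause — contradiction.
Either choice for v4 ends in contradiction.
So v8 must be the other value — set v8 = true.
(!v4) alone gives v4 = false.
(v1) alone gives v1 = true.
(!v2) alone gives v2 = false.
(v3) alone gives v3 = true.
(v7) alone gives v7 = true.
(v6) alone gives v6 = true.
But (!v6) is also a unit clause — contradiction.
Either choice for v8 ends in contradiction.
No assignment satisfies every clause.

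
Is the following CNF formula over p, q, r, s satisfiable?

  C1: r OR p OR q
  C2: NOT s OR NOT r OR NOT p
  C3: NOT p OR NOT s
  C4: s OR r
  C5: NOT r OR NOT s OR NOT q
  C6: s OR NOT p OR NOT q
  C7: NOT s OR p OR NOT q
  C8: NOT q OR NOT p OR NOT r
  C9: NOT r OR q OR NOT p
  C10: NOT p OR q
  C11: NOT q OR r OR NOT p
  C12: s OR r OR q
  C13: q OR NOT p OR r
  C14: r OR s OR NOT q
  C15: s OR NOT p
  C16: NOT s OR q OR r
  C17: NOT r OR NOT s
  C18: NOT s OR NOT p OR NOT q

Yes, satisfiable

Case p = false:
Case r = true:
The clause (NOT s) is unit, so s = false.
All clauses hold; q can take either value.
A satisfying assignment: p=false; q=false; r=true; s=false.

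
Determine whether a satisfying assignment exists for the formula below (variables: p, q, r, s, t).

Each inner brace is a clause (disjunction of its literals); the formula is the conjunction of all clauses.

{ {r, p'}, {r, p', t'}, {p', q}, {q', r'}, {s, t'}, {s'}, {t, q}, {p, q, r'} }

Yes

(s') alone gives s = 0.
(t') alone gives t = 0.
(q) alone gives q = 1.
(r') alone gives r = 0.
(p') alone gives p = 0.
Every clause now holds.
A satisfying assignment: p: 0; q: 1; r: 0; s: 0; t: 0.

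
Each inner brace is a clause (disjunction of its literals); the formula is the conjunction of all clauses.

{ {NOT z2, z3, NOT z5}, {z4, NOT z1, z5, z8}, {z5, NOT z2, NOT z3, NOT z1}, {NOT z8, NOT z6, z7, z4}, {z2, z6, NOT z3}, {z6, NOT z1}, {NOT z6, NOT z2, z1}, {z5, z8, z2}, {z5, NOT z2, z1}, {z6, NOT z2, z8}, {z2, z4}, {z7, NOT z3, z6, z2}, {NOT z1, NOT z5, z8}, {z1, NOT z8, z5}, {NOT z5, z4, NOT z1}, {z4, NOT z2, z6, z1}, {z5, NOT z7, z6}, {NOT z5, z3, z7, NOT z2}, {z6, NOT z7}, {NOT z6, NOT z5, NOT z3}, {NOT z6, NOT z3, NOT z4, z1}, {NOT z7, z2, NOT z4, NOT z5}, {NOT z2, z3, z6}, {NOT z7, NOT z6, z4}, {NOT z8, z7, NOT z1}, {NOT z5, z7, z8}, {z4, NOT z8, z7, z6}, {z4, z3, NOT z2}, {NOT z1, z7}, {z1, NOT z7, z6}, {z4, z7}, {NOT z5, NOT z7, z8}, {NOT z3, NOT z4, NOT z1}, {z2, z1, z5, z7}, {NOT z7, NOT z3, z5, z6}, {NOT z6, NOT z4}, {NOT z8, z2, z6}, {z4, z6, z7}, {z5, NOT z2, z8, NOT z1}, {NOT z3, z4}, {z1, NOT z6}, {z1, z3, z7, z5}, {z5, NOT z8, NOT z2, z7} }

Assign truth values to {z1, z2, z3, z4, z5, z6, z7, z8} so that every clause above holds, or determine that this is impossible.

Branch on z6: set z6 = false.
Unit clause (NOT z1) forces z1 = false.
Unit clause (NOT z7) forces z7 = false.
Unit clause (z4) forces z4 = true.
Branch on z2: set z2 = true.
Unit clause (z5) forces z5 = true.
Unit clause (z3) forces z3 = true.
Unit clause (z8) forces z8 = true.
This assignment satisfies each clause.

z1: false; z2: true; z3: true; z4: true; z5: true; z6: false; z7: false; z8: true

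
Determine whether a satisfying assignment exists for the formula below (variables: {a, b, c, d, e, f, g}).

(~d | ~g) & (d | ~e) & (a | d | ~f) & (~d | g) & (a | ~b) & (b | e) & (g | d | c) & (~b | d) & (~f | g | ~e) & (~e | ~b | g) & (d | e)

No

Branch on d: set d = 0.
(~e) alone gives e = 0.
Now (e) is unsatisfied and unit — conflict.
So d must be the other value — set d = 1.
(~g) alone gives g = 0.
Now (g) is unsatisfied and unit — conflict.
Both values of d lead to a conflict.
No assignment satisfies every clause.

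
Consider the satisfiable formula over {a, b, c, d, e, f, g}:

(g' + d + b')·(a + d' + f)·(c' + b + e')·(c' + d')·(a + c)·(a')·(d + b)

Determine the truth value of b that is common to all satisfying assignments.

True

Suppose b = 0.
Unit clause (a') forces a = 0.
Unit clause (c) forces c = 1.
Unit clause (e') forces e = 0.
Unit clause (d') forces d = 0.
But (d) is also a unit clause — contradiction.
So every satisfying assignment has b = True.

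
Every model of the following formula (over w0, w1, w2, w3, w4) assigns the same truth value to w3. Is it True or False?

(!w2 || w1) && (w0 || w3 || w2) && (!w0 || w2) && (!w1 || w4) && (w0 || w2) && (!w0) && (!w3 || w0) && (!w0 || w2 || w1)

False

Suppose w3 = true.
The clause (!w0) is unit, so w0 = false.
Now (w0) is unsatisfied and unit — conflict.
So every satisfying assignment has w3 = False.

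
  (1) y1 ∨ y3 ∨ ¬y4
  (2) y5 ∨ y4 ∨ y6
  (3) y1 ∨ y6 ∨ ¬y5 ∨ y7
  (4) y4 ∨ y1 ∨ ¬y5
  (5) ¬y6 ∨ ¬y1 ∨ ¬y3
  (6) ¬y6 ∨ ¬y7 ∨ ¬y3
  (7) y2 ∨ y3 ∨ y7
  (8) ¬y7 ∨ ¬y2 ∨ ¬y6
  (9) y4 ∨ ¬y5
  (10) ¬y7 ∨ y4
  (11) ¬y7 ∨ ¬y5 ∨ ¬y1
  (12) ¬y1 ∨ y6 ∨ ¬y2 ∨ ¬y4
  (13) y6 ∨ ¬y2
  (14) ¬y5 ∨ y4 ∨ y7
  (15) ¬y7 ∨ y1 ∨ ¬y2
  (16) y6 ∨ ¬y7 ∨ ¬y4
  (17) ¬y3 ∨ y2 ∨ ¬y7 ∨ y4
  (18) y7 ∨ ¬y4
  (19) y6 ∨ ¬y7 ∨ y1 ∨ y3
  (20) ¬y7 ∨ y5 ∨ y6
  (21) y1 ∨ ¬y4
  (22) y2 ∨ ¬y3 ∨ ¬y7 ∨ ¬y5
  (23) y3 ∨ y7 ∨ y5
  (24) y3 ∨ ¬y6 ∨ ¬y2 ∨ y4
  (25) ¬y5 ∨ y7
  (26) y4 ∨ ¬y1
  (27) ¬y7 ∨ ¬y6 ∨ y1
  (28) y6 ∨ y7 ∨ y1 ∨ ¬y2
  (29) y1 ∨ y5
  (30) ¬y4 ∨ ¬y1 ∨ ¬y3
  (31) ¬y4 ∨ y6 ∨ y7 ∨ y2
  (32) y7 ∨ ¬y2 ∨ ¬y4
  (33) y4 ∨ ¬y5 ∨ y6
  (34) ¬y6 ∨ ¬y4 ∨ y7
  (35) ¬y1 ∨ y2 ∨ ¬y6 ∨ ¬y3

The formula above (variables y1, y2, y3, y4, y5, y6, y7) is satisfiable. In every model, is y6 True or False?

True

Suppose y6 = False.
From the singleton clause (¬y2), y2 = False.
Branch on y5: set y5 = True.
From the singleton clause (y4), y4 = True.
From the singleton clause (¬y7), y7 = False.
Now (y7) is unsatisfied and unit — conflict.
Undo y5 and try y5 = False.
From the singleton clause (y4), y4 = True.
From the singleton clause (¬y7), y7 = False.
Now (y7) is unsatisfied and unit — conflict.
Either choice for y5 ends in contradiction.
So every satisfying assignment has y6 = True.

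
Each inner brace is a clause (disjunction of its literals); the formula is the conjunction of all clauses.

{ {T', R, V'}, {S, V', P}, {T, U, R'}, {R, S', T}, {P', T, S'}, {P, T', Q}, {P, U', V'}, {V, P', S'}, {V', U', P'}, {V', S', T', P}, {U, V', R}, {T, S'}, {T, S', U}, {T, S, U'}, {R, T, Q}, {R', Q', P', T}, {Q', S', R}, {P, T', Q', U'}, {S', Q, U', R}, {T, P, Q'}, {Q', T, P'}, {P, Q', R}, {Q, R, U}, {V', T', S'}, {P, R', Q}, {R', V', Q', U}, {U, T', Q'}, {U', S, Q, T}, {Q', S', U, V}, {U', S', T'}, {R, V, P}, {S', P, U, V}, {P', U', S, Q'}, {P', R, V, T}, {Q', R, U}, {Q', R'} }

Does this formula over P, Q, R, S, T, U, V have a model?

Yes, satisfiable

Branch on T: set T = 1.
Branch on R: set R = 0.
The clause (V') is unit, so V = 0.
The clause (P) is unit, so P = 1.
The clause (S') is unit, so S = 0.
Branch on Q: set Q = 0.
The clause (U) is unit, so U = 1.
This assignment satisfies each clause.
A satisfying assignment: P ↦ 1,  Q ↦ 0,  R ↦ 0,  S ↦ 0,  T ↦ 1,  U ↦ 1,  V ↦ 0.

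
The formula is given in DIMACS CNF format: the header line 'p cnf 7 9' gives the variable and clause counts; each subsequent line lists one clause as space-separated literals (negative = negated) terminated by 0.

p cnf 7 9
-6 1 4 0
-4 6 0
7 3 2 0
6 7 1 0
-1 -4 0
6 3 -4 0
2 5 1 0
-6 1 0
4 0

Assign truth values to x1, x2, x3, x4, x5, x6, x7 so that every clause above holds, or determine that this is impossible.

The clause (x4) is unit, so x4 = True.
The clause (x6) is unit, so x6 = True.
The clause (¬x1) is unit, so x1 = False.
Now (x1) is unsatisfied and unit — conflict.

UNSATISFIABLE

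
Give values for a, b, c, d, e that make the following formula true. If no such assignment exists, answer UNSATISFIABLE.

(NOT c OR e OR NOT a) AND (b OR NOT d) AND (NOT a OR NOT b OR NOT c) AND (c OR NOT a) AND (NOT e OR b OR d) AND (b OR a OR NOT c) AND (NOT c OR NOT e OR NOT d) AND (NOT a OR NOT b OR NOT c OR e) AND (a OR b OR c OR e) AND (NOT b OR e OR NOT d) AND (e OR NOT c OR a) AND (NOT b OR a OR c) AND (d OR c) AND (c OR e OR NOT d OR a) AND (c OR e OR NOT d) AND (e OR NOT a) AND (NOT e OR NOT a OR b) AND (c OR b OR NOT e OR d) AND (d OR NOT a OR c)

a: false, b: true, c: true, d: false, e: true

Branch on b: set b = true.
Branch on a: set a = false.
(c) alone gives c = true.
(e) alone gives e = true.
(NOT d) alone gives d = false.
This assignment satisfies each clause.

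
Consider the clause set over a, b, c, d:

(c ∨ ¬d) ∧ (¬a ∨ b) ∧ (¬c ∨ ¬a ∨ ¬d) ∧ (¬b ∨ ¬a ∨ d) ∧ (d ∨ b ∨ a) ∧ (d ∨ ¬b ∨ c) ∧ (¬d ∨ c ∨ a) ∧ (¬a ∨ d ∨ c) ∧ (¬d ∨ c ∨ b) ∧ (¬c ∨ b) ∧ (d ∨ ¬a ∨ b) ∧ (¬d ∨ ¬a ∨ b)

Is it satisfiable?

Try c = True.
From the singleton clause (b), b = True.
Try a = False.
Every clause is now satisfied; d is unconstrained.
A satisfying assignment: a ↦ False; b ↦ True; c ↦ True; d ↦ False.

Yes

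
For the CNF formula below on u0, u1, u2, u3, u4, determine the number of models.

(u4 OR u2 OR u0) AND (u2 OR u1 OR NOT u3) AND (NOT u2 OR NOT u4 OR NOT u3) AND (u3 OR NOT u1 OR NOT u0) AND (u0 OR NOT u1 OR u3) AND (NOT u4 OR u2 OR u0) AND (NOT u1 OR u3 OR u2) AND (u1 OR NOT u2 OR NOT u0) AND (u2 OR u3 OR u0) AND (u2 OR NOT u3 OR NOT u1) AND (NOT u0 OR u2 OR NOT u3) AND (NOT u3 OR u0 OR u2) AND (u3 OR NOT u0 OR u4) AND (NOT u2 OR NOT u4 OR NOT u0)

6

There are 2^5 = 32 truth assignments over (u0, u1, u2, u3, u4).
Split on u3. With u3 = true, the clauses containing u3 are satisfied and NOT u3 drops from the rest; 3 of the 2^4 = 16 assignments to the other variables satisfy what remains.
With u3 = false, by the same count on the reduced clause set, 3 assignments work.
Total: 3 + 3 = 6.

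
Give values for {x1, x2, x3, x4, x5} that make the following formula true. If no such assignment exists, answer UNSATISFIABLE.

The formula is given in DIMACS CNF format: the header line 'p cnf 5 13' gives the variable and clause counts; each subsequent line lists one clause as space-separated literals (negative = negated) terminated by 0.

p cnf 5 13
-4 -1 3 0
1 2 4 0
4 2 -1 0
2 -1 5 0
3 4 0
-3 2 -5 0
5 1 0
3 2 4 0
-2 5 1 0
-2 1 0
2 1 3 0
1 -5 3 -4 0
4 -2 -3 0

x1=True; x2=True; x3=True; x4=True; x5=False

Case x3 = True:
Case x2 = True:
The clause (x1) is unit, so x1 = True.
The clause (x4) is unit, so x4 = True.
Every clause is now satisfied; x5 is unconstrained.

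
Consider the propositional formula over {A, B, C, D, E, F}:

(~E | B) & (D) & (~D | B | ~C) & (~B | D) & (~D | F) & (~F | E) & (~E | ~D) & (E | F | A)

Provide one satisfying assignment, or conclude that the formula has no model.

UNSATISFIABLE

The clause (D) is unit, so D = 1.
The clause (F) is unit, so F = 1.
The clause (E) is unit, so E = 1.
Now (~E) is unsatisfied and unit — conflict.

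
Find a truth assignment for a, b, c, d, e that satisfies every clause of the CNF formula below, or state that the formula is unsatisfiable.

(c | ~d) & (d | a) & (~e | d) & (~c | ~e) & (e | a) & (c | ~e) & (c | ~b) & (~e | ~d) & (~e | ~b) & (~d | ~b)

a=1,  b=0,  c=1,  d=0,  e=0

Suppose c = 1.
Unit clause (~e) forces e = 0.
Unit clause (a) forces a = 1.
Suppose d = 0.
No clause remains; b is free.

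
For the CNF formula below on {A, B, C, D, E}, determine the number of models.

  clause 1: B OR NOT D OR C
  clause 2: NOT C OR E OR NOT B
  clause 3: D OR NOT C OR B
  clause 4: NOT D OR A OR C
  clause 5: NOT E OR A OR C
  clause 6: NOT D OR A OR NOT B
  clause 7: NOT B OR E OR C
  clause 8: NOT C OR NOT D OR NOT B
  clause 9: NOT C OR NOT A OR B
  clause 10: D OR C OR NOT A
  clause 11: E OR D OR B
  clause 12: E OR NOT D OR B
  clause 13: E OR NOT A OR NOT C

4

There are 2^5 = 32 truth assignments over (A, B, C, D, E).
Split on D. With D = true, the clauses containing D are satisfied and NOT D drops from the rest; 2 of the 2^4 = 16 assignments to the other variables satisfy what remains.
With D = false, by the same count on the reduced clause set, 2 assignments work.
(One model: A=F, B=F, C=T, D=T, E=T.)
Total: 2 + 2 = 4.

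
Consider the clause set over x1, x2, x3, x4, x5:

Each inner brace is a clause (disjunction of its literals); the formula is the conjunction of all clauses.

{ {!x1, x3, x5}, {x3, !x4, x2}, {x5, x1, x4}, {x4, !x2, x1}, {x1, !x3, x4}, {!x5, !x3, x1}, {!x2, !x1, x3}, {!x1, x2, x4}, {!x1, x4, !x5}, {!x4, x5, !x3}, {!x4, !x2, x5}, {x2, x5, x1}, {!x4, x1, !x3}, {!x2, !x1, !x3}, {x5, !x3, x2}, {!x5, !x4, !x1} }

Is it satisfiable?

Suppose x1 = false.
Suppose x5 = true.
(!x3) alone gives x3 = false.
Suppose x4 = false.
(!x2) alone gives x2 = false.
Every clause now holds.
A satisfying assignment: x1: false; x2: false; x3: false; x4: false; x5: true.

Yes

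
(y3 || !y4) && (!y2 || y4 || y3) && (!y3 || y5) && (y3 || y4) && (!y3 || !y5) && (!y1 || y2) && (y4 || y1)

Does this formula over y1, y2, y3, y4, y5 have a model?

Try y3 = true.
The clause (y5) is unit, so y5 = true.
But (!y5) is also a unit clause — contradiction.
Backtrack on y3: now try y3 = false.
The clause (!y4) is unit, so y4 = false.
But (y4) is also a unit clause — contradiction.
Either choice for y3 ends in contradiction.
No assignment satisfies every clause.

Unsatisfiable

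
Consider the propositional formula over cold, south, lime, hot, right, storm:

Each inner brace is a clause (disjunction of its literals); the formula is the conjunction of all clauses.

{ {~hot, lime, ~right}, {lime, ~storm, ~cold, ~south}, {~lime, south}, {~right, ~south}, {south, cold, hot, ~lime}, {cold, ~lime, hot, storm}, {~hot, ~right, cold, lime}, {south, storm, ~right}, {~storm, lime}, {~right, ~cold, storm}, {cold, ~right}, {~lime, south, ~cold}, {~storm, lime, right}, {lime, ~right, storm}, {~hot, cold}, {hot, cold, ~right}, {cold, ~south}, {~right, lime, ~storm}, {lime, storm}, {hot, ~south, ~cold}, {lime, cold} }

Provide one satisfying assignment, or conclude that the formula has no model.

Case lime = 1:
The clause (south) is unit, so south = 1.
The clause (~right) is unit, so right = 0.
The clause (cold) is unit, so cold = 1.
The clause (hot) is unit, so hot = 1.
No clause remains; storm is free.

cold ↦ 1; south ↦ 1; lime ↦ 1; hot ↦ 1; right ↦ 0; storm ↦ 0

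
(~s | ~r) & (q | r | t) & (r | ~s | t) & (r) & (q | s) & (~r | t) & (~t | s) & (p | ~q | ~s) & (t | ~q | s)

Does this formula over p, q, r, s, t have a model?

No

Unit clause (r) forces r = 1.
Unit clause (~s) forces s = 0.
Unit clause (q) forces q = 1.
Unit clause (t) forces t = 1.
But (~t) is also a unit clause — contradiction.
No assignment satisfies every clause.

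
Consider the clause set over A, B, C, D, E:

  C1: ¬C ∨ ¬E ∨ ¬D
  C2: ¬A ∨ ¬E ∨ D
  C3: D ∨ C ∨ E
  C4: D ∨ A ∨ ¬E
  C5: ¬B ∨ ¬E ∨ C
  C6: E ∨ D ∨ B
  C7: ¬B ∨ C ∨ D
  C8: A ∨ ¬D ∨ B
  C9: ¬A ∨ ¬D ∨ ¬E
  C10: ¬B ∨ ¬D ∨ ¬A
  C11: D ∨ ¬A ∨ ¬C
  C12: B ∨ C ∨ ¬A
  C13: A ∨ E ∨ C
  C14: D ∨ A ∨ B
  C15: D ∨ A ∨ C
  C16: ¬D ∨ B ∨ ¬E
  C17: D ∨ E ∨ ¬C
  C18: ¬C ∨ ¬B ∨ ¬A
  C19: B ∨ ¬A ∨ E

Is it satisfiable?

Case C = True:
Case E = False:
From the singleton clause (D), D = True.
Case A = False:
From the singleton clause (B), B = True.
All clauses are satisfied.
A satisfying assignment: A: False,  B: True,  C: True,  D: True,  E: False.

Yes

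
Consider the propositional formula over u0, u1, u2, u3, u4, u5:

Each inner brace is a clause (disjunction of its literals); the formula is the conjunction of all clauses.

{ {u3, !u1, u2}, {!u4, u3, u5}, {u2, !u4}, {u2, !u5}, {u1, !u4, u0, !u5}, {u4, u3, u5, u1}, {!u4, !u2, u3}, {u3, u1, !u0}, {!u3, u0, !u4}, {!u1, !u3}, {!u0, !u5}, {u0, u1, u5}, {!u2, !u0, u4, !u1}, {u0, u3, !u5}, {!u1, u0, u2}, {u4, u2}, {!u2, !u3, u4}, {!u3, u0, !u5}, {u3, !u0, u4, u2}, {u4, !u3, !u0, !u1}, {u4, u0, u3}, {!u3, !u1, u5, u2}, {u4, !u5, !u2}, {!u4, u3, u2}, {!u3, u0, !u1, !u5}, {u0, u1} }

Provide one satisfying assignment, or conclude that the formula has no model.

u0=true; u1=false; u2=true; u3=true; u4=true; u5=false

Suppose u2 = true.
Suppose u4 = true.
(u3) alone gives u3 = true.
(u0) alone gives u0 = true.
(!u1) alone gives u1 = false.
(!u5) alone gives u5 = false.
All clauses are satisfied.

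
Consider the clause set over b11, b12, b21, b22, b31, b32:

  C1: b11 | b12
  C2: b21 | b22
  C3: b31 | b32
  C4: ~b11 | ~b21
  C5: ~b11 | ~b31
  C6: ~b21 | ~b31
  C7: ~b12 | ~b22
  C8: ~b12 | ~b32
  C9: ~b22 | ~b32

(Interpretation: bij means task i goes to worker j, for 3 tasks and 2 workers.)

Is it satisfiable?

Branch on b11: set b11 = 1.
The clause (~b21) is unit, so b21 = 0.
The clause (b22) is unit, so b22 = 1.
The clause (~b31) is unit, so b31 = 0.
The clause (b32) is unit, so b32 = 1.
But (~b32) is also a unit clause — contradiction.
Backtrack on b11: now try b11 = 0.
The clause (b12) is unit, so b12 = 1.
The clause (~b22) is unit, so b22 = 0.
The clause (b21) is unit, so b21 = 1.
The clause (~b31) is unit, so b31 = 0.
The clause (b32) is unit, so b32 = 1.
But (~b32) is also a unit clause — contradiction.
Either choice for b11 ends in contradiction.
No assignment satisfies every clause.

No, unsatisfiable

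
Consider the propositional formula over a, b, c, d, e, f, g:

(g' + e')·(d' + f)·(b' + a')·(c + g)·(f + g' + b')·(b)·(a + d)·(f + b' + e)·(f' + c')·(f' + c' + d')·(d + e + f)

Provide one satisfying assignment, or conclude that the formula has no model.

a=0, b=1, c=0, d=1, e=0, f=1, g=1

Unit clause (b) forces b = 1.
Unit clause (a') forces a = 0.
Unit clause (d) forces d = 1.
Unit clause (f) forces f = 1.
Unit clause (c') forces c = 0.
Unit clause (g) forces g = 1.
Unit clause (e') forces e = 0.
This assignment satisfies each clause.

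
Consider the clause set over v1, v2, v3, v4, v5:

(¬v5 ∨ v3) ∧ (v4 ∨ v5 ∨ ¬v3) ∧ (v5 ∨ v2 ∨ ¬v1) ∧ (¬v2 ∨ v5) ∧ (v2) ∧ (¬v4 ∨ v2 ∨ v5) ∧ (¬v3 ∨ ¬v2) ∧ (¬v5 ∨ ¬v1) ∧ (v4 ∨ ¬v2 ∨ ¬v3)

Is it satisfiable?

Unsatisfiable

Unit clause (v2) forces v2 = True.
Unit clause (v5) forces v5 = True.
Unit clause (v3) forces v3 = True.
Now (¬v3) is unsatisfied and unit — conflict.
No assignment satisfies every clause.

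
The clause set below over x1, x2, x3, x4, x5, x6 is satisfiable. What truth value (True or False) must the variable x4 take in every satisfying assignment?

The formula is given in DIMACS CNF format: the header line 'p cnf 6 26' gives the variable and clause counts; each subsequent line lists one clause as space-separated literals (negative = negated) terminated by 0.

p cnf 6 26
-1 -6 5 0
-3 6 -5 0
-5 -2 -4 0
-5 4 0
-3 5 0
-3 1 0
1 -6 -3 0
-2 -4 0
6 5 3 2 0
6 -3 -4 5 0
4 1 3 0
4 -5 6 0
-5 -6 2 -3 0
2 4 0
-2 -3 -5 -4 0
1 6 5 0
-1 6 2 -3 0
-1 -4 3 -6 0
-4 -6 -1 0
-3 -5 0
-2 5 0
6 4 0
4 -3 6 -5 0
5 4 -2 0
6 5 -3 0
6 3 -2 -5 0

True

Suppose x4 = False.
The clause (¬x5) is unit, so x5 = False.
The clause (¬x3) is unit, so x3 = False.
The clause (x1) is unit, so x1 = True.
The clause (¬x6) is unit, so x6 = False.
Now (x6) is unsatisfied and unit — conflict.
So every satisfying assignment has x4 = True.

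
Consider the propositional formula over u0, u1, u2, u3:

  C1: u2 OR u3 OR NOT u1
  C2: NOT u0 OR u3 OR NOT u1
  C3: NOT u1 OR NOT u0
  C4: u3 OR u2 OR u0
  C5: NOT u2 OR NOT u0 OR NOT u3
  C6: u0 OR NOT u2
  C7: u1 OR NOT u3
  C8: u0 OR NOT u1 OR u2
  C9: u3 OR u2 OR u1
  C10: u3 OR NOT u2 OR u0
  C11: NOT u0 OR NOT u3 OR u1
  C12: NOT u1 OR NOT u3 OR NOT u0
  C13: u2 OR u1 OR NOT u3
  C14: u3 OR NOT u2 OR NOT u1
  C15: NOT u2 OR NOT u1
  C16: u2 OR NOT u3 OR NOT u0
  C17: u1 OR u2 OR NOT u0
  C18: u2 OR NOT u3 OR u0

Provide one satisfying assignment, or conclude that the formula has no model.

u0: true, u1: false, u2: true, u3: false

Try u1 = false.
The clause (NOT u3) is unit, so u3 = false.
The clause (u2) is unit, so u2 = true.
The clause (u0) is unit, so u0 = true.
All clauses are satisfied.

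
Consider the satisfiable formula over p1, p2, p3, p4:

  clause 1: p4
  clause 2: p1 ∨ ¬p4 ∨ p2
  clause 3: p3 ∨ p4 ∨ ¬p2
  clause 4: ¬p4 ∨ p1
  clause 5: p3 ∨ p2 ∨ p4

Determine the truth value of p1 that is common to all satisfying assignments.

Suppose p1 = False.
Unit clause (p4) forces p4 = True.
But (¬p4) is also a unit clause — contradiction.
So every satisfying assignment has p1 = True.

True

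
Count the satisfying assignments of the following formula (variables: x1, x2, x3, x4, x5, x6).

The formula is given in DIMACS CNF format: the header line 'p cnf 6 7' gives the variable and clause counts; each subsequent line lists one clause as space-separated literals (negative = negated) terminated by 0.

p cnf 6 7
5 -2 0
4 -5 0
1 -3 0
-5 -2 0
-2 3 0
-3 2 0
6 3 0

6

There are 2^6 = 64 truth assignments over (x1, x2, x3, x4, x5, x6).
Split on x3. With x3 = True, the clauses containing x3 are satisfied and ¬x3 drops from the rest; 0 of the 2^5 = 32 assignments to the other variables satisfy what remains.
With x3 = False, by the same count on the reduced clause set, 6 assignments work.
Total: 0 + 6 = 6.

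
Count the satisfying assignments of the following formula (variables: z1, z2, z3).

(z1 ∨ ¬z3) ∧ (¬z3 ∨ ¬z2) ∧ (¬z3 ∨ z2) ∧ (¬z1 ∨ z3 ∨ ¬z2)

3

There are 2^3 = 8 truth assignments over (z1, z2, z3).
Split on z2. With z2 = True, the clauses containing z2 are satisfied and ¬z2 drops from the rest; 1 of the 2^2 = 4 assignments to the other variables satisfy what remains.
With z2 = False, by the same count on the reduced clause set, 2 assignments work.
Total: 1 + 2 = 3.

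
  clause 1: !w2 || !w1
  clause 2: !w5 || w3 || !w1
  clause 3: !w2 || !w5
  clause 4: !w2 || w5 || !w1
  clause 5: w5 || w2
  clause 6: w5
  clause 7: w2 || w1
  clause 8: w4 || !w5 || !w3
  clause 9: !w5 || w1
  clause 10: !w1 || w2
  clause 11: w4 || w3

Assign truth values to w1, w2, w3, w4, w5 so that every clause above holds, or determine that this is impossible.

Unit clause (w5) forces w5 = true.
Unit clause (!w2) forces w2 = false.
Unit clause (w1) forces w1 = true.
Now (!w1) is unsatisfied and unit — conflict.

UNSATISFIABLE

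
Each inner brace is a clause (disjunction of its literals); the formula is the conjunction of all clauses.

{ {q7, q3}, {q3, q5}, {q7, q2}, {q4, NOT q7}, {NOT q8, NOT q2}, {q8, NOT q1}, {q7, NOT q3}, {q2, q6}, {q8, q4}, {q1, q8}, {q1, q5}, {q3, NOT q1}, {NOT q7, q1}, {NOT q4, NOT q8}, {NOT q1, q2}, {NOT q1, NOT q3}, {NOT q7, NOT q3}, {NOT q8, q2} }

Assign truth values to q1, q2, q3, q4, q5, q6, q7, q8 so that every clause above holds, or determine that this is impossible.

Case q7 = true:
From the singleton clause (q4), q4 = true.
From the singleton clause (q1), q1 = true.
From the singleton clause (q8), q8 = true.
But (NOT q8) is also a unit clause — contradiction.
That branch fails; take q7 = false instead.
From the singleton clause (q3), q3 = true.
But (NOT q3) is also a unit clause — contradiction.
Neither q7 = true nor q7 = false works.

UNSATISFIABLE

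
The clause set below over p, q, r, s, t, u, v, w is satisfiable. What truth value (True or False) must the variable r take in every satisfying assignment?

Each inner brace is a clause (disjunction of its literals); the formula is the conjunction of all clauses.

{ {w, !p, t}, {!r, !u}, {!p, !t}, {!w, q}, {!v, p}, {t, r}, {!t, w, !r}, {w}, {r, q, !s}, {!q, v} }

Suppose r = false.
From the singleton clause (t), t = true.
From the singleton clause (!p), p = false.
From the singleton clause (!v), v = false.
From the singleton clause (w), w = true.
From the singleton clause (q), q = true.
Now (!q) is unsatisfied and unit — conflict.
So every satisfying assignment has r = True.

True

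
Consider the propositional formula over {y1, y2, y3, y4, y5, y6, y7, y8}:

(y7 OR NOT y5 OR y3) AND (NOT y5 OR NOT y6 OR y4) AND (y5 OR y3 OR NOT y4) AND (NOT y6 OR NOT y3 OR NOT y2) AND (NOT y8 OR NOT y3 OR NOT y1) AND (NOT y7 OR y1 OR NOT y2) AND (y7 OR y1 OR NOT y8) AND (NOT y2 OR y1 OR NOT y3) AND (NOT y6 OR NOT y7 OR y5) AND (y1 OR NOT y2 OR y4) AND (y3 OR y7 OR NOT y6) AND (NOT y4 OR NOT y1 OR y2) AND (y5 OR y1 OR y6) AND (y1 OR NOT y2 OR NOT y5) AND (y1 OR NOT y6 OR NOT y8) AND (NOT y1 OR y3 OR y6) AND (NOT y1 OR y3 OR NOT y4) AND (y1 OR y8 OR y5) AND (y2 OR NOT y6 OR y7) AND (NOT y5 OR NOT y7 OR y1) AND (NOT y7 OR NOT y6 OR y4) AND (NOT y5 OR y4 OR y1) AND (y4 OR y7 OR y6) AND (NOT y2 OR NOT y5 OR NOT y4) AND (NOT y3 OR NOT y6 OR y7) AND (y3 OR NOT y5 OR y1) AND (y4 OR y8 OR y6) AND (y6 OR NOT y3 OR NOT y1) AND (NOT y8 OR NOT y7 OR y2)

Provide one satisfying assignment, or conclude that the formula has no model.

y1=false; y2=false; y3=true; y4=true; y5=true; y6=false; y7=false; y8=false

Try y7 = false.
Try y5 = true.
Unit clause (y3) forces y3 = true.
Unit clause (NOT y6) forces y6 = false.
Unit clause (y4) forces y4 = true.
Unit clause (NOT y2) forces y2 = false.
Unit clause (NOT y1) forces y1 = false.
Unit clause (NOT y8) forces y8 = false.
All clauses are satisfied.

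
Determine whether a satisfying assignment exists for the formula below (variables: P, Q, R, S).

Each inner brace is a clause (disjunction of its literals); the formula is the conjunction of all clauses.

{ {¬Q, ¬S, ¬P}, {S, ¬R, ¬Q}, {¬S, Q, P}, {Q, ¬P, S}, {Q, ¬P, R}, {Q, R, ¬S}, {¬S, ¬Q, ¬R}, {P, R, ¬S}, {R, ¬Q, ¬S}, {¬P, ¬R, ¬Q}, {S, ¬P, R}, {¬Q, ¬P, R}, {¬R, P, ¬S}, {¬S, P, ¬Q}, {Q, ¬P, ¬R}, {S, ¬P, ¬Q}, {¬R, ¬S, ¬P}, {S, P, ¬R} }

Case Q = True:
Case S = False:
The clause (¬R) is unit, so R = False.
The clause (¬P) is unit, so P = False.
All clauses are satisfied.
A satisfying assignment: P=False, Q=True, R=False, S=False.

Yes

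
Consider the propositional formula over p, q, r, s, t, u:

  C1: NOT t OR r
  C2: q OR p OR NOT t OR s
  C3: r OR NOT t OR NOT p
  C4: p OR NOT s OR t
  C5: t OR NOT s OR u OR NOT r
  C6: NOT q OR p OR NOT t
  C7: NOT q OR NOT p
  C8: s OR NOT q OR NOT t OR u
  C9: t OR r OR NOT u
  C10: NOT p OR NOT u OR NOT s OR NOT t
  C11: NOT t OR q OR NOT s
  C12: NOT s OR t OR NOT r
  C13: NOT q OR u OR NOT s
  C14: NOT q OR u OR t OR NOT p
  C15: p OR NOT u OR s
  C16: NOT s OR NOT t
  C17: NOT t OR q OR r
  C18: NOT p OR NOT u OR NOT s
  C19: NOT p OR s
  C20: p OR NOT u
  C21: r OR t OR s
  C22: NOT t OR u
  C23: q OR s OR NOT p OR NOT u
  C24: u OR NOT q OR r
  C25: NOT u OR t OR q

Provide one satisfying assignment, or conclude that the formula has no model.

Case t = false:
Case p = true:
Unit clause (NOT q) forces q = false.
Unit clause (s) forces s = true.
Unit clause (NOT r) forces r = false.
Unit clause (NOT u) forces u = false.
All clauses are satisfied.

p: true,  q: false,  r: false,  s: true,  t: false,  u: false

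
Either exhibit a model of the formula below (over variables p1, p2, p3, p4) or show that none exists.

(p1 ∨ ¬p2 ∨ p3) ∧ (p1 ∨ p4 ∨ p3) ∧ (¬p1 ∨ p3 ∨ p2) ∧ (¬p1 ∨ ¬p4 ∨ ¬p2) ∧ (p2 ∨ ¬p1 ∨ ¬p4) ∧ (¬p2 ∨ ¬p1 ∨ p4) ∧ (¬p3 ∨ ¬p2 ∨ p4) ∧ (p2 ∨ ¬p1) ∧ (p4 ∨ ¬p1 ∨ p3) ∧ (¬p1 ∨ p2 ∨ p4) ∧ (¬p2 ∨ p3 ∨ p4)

Case p2 = False:
The clause (¬p1) is unit, so p1 = False.
Case p4 = True:
Every clause is now satisfied; p3 is unconstrained.

p1 ↦ False, p2 ↦ False, p3 ↦ False, p4 ↦ True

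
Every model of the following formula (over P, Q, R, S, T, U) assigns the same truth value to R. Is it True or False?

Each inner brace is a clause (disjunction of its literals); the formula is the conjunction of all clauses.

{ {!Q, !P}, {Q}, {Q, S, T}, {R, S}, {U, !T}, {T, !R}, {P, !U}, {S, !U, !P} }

Suppose R = true.
Unit clause (Q) forces Q = true.
Unit clause (!P) forces P = false.
Unit clause (T) forces T = true.
Unit clause (U) forces U = true.
Now (!U) is unsatisfied and unit — conflict.
So every satisfying assignment has R = False.

False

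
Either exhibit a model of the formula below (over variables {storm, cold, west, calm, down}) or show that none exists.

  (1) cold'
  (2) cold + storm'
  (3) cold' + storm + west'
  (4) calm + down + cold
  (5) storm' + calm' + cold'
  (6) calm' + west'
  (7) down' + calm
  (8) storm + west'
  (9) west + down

The clause (cold') is unit, so cold = 0.
The clause (storm') is unit, so storm = 0.
The clause (west') is unit, so west = 0.
The clause (down) is unit, so down = 1.
The clause (calm) is unit, so calm = 1.
All clauses are satisfied.

storm ↦ 0; cold ↦ 0; west ↦ 0; calm ↦ 1; down ↦ 1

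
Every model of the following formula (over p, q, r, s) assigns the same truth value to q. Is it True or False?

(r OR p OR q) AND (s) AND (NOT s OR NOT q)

Suppose q = true.
The clause (s) is unit, so s = true.
But (NOT s) is also a unit clause — contradiction.
So every satisfying assignment has q = False.

False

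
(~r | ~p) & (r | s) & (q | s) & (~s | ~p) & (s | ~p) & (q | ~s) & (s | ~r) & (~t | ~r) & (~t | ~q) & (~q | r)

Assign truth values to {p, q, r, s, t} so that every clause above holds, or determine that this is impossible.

p=0,  q=1,  r=1,  s=1,  t=0

Try r = 1.
From the singleton clause (~p), p = 0.
From the singleton clause (s), s = 1.
From the singleton clause (q), q = 1.
From the singleton clause (~t), t = 0.
This assignment satisfies each clause.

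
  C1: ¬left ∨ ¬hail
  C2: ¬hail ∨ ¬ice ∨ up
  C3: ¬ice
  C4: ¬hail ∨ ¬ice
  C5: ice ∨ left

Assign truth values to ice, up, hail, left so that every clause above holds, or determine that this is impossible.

ice: False,  up: True,  hail: False,  left: True

Unit clause (¬ice) forces ice = False.
Unit clause (left) forces left = True.
Unit clause (¬hail) forces hail = False.
All clauses hold; up can take either value.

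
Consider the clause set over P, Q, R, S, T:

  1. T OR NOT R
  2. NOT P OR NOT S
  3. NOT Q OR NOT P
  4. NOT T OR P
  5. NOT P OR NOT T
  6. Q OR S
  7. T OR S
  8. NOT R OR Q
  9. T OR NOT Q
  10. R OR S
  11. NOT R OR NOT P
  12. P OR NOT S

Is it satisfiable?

Unsatisfiable

Branch on T: set T = true.
From the singleton clause (P), P = true.
That conflicts with the unit clause (NOT P).
That branch fails; take T = false instead.
From the singleton clause (NOT R), R = false.
From the singleton clause (S), S = true.
From the singleton clause (NOT P), P = false.
That conflicts with the unit clause (P).
Neither T = true nor T = false works.
No assignment satisfies every clause.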